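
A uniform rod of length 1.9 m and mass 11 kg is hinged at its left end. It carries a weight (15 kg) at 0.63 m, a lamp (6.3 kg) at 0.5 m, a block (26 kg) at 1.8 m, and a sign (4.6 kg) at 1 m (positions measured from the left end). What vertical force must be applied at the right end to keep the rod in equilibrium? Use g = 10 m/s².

F ≈ 392 N

Sum moments about the left end (the unknown pivot reaction has zero arm there).
Beam weight: 11 × 10 = 110 N down at 0.95 m → arm 0.95 m, τ = 110 × 0.95 = 104.5 N·m clockwise.
Weight: 15 × 10 = 150 N down at 0.63 m → arm 0.63 m, τ = 150 × 0.63 = 94.5 N·m clockwise.
Lamp: 6.3 × 10 = 63 N down at 0.5 m → arm 0.5 m, τ = 63 × 0.5 = 31.5 N·m clockwise.
Block: 26 × 10 = 260 N down at 1.8 m → arm 1.8 m, τ = 260 × 1.8 = 468 N·m clockwise.
Sign: 4.6 × 10 = 46 N down at 1 m → arm 1 m, τ = 46 × 1 = 46 N·m clockwise.
Net moment of the loads = 744.5 N·m clockwise.
The upward force F acts at the right end, arm 1.9 m, giving F × 1.9 counterclockwise.
Balancing moments: F × 1.9 = 744.5, giving F = 744.5 / 1.9 = 392 N.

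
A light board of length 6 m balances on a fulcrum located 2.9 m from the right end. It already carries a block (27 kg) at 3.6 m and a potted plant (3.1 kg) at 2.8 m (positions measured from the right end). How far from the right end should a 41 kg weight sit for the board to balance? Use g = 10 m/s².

Taking torques about the fulcrum (at 2.9 m from the right end):
Block: 27 × 10 = 270 N down at 3.6 m → arm 0.7 m, τ = 270 × 0.7 = 189 N·m counterclockwise.
Potted plant: 3.1 × 10 = 31 N down at 2.8 m → arm 0.1 m, τ = 31 × 0.1 = 3.1 N·m clockwise.
Net moment of existing loads = 185.9 N·m counterclockwise.
The weight weighs 41 × 10 = 410 N and must supply an equal clockwise moment, so its lever arm about the fulcrum is 185.9 / 410 = 0.453 m.
That puts it at 2.9 − 0.453 = 2.45 m from the right end.

x ≈ 2.45 m from the right end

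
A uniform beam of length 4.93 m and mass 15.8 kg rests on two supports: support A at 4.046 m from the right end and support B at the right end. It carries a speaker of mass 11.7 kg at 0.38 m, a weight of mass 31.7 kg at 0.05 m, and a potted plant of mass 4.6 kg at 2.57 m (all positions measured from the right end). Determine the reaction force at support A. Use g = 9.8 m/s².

About support B:
Beam weight: 15.8 × 9.8 = 154.8 N down at 2.465 m → arm 2.465 m, τ = 154.8 × 2.465 = 381.6 N·m counterclockwise.
Speaker: 11.7 × 9.8 = 114.7 N down at 0.38 m → arm 0.38 m, τ = 114.7 × 0.38 = 43.59 N·m counterclockwise.
Weight: 31.7 × 9.8 = 310.7 N down at 0.05 m → arm 0.05 m, τ = 310.7 × 0.05 = 15.54 N·m counterclockwise.
Potted plant: 4.6 × 9.8 = 45.08 N down at 2.57 m → arm 2.57 m, τ = 45.08 × 2.57 = 115.9 N·m counterclockwise.
Net load moment about support B = 556.6 N·m counterclockwise.
Reaction R at support A is upward at 4.046 m, arm 4.046 m → moment R × 4.046 clockwise.
For rotational equilibrium, R × 4.046 = 556.6, so R = 138 N.

R_A ≈ 138 N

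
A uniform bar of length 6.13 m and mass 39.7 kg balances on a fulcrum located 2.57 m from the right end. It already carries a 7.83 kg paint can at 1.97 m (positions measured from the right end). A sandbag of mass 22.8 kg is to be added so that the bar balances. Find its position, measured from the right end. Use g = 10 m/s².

Take moments about the fulcrum (at 2.57 m from the right end).
Beam weight: 39.7 × 10 = 397 N down at 3.065 m → arm 0.495 m, τ = 397 × 0.495 = 196.5 N·m counterclockwise.
Paint can: 7.83 × 10 = 78.3 N down at 1.97 m → arm 0.6 m, τ = 78.3 × 0.6 = 46.98 N·m clockwise.
Net moment of existing loads = 149.5 N·m counterclockwise.
The sandbag weighs 22.8 × 10 = 228 N and must supply an equal clockwise moment, so its lever arm about the fulcrum is 149.5 / 228 = 0.656 m.
That puts it at 2.57 − 0.656 = 1.91 m from the right end.

x ≈ 1.91 m from the right end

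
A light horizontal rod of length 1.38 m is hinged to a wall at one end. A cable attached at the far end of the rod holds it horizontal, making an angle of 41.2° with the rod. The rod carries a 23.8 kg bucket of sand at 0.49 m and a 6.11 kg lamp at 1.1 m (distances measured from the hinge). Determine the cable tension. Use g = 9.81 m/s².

T ≈ 198 N

Sum moments about the hinge (the unknown hinge reaction has zero arm there).
Bucket of sand: 23.8 × 9.81 = 233.5 N down at 0.49 m → arm 0.49 m, τ = 233.5 × 0.49 = 114.4 N·m clockwise.
Lamp: 6.11 × 9.81 = 59.94 N down at 1.1 m → arm 1.1 m, τ = 59.94 × 1.1 = 65.93 N·m clockwise.
Total clockwise load moment = 180.3 N·m.
The cable tension T acts at 1.38 m; only its component perpendicular to the rod, T sinθ, produces torque. sin 41.2° = 0.6587.
Balancing moments: T × 1.38 × 0.6587 = 180.3, giving T = 180.3 / 0.909 = 198 N.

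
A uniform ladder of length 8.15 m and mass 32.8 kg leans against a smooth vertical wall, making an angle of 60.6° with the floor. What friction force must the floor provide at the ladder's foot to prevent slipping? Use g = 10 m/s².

f ≈ 92.4 N

Taking torques about the foot of the ladder:
Ladder weight 32.8×10 = 328 N acts at 4.075 m along the ladder; its horizontal arm is 4.075·cos60.6° = 2 m → τ = 656 N·m clockwise.
Wall normal N acts horizontally at the top; its moment arm is the height L sinθ = 8.15·sin60.6° = 7.1 m, counterclockwise.
Balancing moments: N × 7.1 = 656, giving N = 92.4 N.
ΣFx = 0: friction at the foot balances the wall's push, so f = N_wall = 92.4 N.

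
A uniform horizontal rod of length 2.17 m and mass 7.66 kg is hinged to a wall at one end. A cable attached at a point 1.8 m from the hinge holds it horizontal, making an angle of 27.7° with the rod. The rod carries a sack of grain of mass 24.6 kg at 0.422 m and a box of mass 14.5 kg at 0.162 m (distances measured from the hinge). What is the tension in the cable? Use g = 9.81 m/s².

T ≈ 247 N

Take moments about the hinge.
Beam weight: 7.66 × 9.81 = 75.14 N down at 1.085 m → arm 1.085 m, τ = 75.14 × 1.085 = 81.53 N·m clockwise.
Sack of grain: 24.6 × 9.81 = 241.3 N down at 0.422 m → arm 0.422 m, τ = 241.3 × 0.422 = 101.8 N·m clockwise.
Box: 14.5 × 9.81 = 142.2 N down at 0.162 m → arm 0.162 m, τ = 142.2 × 0.162 = 23.04 N·m clockwise.
Total clockwise load moment = 206.4 N·m.
The cable tension T acts at 1.8 m; only its component perpendicular to the rod, T sinθ, produces torque. sin 27.7° = 0.4648.
Balancing moments: T × 1.8 × 0.4648 = 206.4, giving T = 206.4 / 0.8366 = 247 N.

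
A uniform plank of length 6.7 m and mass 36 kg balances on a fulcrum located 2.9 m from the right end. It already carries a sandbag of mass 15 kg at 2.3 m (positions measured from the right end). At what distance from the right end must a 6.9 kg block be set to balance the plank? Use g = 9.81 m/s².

x ≈ 1.86 m from the right end

About the fulcrum (at 2.9 m from the right end):
Beam weight: 36 × 9.81 = 353.2 N down at 3.35 m → arm 0.45 m, τ = 353.2 × 0.45 = 158.9 N·m counterclockwise.
Sandbag: 15 × 9.81 = 147.2 N down at 2.3 m → arm 0.6 m, τ = 147.2 × 0.6 = 88.32 N·m clockwise.
Net moment of existing loads = 70.58 N·m counterclockwise.
The block weighs 6.9 × 9.81 = 67.69 N and must supply an equal clockwise moment, so its lever arm about the fulcrum is 70.58 / 67.69 = 1.04 m.
That puts it at 2.9 − 1.04 = 1.86 m from the right end.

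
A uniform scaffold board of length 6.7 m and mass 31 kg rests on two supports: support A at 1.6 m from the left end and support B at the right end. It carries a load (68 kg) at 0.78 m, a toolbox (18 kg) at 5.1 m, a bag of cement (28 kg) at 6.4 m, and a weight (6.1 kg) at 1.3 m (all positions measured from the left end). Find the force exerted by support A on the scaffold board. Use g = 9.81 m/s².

R_A ≈ 1110 N

About support B:
Beam weight: 31 × 9.81 = 304.1 N down at 3.35 m → arm 3.35 m, τ = 304.1 × 3.35 = 1019 N·m counterclockwise.
Load: 68 × 9.81 = 667.1 N down at 0.78 m → arm 5.92 m, τ = 667.1 × 5.92 = 3949 N·m counterclockwise.
Toolbox: 18 × 9.81 = 176.6 N down at 5.1 m → arm 1.6 m, τ = 176.6 × 1.6 = 282.6 N·m counterclockwise.
Bag of cement: 28 × 9.81 = 274.7 N down at 6.4 m → arm 0.3 m, τ = 274.7 × 0.3 = 82.41 N·m counterclockwise.
Weight: 6.1 × 9.81 = 59.84 N down at 1.3 m → arm 5.4 m, τ = 59.84 × 5.4 = 323.1 N·m counterclockwise.
Net load moment about support B = 5656 N·m counterclockwise.
Reaction R at support A is upward at 1.6 m, arm 5.1 m → moment R × 5.1 clockwise.
Στ = 0 ⇒ R × 5.1 = 5656 ⇒ R = 1110 N.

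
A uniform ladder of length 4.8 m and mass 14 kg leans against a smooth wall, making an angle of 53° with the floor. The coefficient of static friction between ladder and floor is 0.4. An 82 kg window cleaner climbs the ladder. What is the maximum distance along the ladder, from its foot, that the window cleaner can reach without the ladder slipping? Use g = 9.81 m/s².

d ≈ 2.57 m

Choose the foot of the ladder as the axis so the floor normal and friction both act there and drop out.
Ladder weight 14×9.81 = 137.3 N acts at 2.4 m along the ladder; its horizontal arm is 2.4·cos53° = 1.444 m → τ = 198.3 N·m clockwise.
Window cleaner weight 82×9.81 = 804.4 N at distance d → arm d·cos53° → τ = 804.4·d·0.6018 clockwise.
Wall normal N at the top has arm L sinθ = 3.833 m counterclockwise, so Στ = 0 gives N·3.833 = 198.3 + 484.1·d.
ΣFy = 0 ⇒ N_floor = 941.7 N, so the maximum friction is μ_s·N_floor = 0.4×941.7 = 376.7 N. ΣFx = 0 ⇒ N_wall = f, so at the slipping point N = 376.7 N.
Substituting: 376.7×3.833 = 198.3 + 484.1·d ⇒ d = (1444 − 198.3) / 484.1 = 2.57 m.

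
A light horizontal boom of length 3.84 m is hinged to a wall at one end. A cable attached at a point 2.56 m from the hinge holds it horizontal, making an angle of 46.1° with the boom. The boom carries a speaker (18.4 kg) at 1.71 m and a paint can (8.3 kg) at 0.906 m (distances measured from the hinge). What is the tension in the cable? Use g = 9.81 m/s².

Taking torques about the hinge:
Speaker: 18.4 × 9.81 = 180.5 N down at 1.71 m → arm 1.71 m, τ = 180.5 × 1.71 = 308.7 N·m clockwise.
Paint can: 8.3 × 9.81 = 81.42 N down at 0.906 m → arm 0.906 m, τ = 81.42 × 0.906 = 73.77 N·m clockwise.
Total clockwise load moment = 382.5 N·m.
The cable tension T acts at 2.56 m; only its component perpendicular to the boom, T sinθ, produces torque. sin 46.1° = 0.7206.
Balancing moments: T × 2.56 × 0.7206 = 382.5, giving T = 382.5 / 1.845 = 207 N.

T ≈ 207 N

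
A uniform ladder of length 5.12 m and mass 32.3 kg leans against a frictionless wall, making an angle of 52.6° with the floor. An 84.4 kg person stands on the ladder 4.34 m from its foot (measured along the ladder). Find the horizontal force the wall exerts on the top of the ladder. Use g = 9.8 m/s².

N_wall ≈ 657 N

Take moments about the foot of the ladder.
Ladder weight 32.3×9.8 = 316.5 N acts at 2.56 m along the ladder; its horizontal arm is 2.56·cos52.6° = 1.555 m → τ = 492.2 N·m clockwise.
Person: 84.4×9.8 = 827.1 N at 4.34 m → arm 2.636 m → τ = 2180 N·m clockwise.
Wall normal N acts horizontally at the top; its moment arm is the height L sinθ = 5.12·sin52.6° = 4.067 m, counterclockwise.
Στ = 0 ⇒ N × 4.067 = 2672 ⇒ N = 657 N.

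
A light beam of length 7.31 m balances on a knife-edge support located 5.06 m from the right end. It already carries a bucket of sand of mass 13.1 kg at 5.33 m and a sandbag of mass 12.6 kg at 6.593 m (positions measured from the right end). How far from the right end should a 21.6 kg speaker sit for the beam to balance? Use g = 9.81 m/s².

Sum moments about the knife-edge support (at 5.06 m from the right end) (the support reaction has zero arm there).
Bucket of sand: 13.1 × 9.81 = 128.5 N down at 5.33 m → arm 0.27 m, τ = 128.5 × 0.27 = 34.7 N·m counterclockwise.
Sandbag: 12.6 × 9.81 = 123.6 N down at 6.593 m → arm 1.533 m, τ = 123.6 × 1.533 = 189.5 N·m counterclockwise.
Net moment of existing loads = 224.2 N·m counterclockwise.
The speaker weighs 21.6 × 9.81 = 211.9 N and must supply an equal clockwise moment, so its lever arm about the knife-edge support is 224.2 / 211.9 = 1.06 m.
That puts it at 5.06 − 1.06 = 4 m from the right end.

x ≈ 4 m from the right end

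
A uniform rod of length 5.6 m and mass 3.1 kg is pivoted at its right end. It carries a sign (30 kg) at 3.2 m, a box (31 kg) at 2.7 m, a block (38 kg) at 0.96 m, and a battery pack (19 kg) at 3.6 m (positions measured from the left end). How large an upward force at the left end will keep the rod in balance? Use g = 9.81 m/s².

F ≈ 674 N

About the right end:
Beam weight: 3.1 × 9.81 = 30.41 N down at 2.8 m → arm 2.8 m, τ = 30.41 × 2.8 = 85.15 N·m counterclockwise.
Sign: 30 × 9.81 = 294.3 N down at 3.2 m → arm 2.4 m, τ = 294.3 × 2.4 = 706.3 N·m counterclockwise.
Box: 31 × 9.81 = 304.1 N down at 2.7 m → arm 2.9 m, τ = 304.1 × 2.9 = 881.9 N·m counterclockwise.
Block: 38 × 9.81 = 372.8 N down at 0.96 m → arm 4.64 m, τ = 372.8 × 4.64 = 1730 N·m counterclockwise.
Battery pack: 19 × 9.81 = 186.4 N down at 3.6 m → arm 2 m, τ = 186.4 × 2 = 372.8 N·m counterclockwise.
Net moment of the loads = 3776 N·m counterclockwise.
The upward force F acts at the left end, arm 5.6 m, giving F × 5.6 clockwise.
Στ = 0 ⇒ F × 5.6 = 3776 ⇒ F = 3776 / 5.6 = 674 N.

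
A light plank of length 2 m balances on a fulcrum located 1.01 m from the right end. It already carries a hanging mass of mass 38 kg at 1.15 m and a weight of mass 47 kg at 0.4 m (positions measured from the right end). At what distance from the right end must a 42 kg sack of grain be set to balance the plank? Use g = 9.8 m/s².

x ≈ 1.57 m from the right end

Choose the fulcrum (at 1.01 m from the right end) as the axis so the support reaction has zero arm there.
Hanging mass: 38 × 9.8 = 372.4 N down at 1.15 m → arm 0.14 m, τ = 372.4 × 0.14 = 52.14 N·m counterclockwise.
Weight: 47 × 9.8 = 460.6 N down at 0.4 m → arm 0.61 m, τ = 460.6 × 0.61 = 281 N·m clockwise.
Net moment of existing loads = 228.9 N·m clockwise.
The sack of grain weighs 42 × 9.8 = 411.6 N and must supply an equal counterclockwise moment, so its lever arm about the fulcrum is 228.9 / 411.6 = 0.556 m.
That puts it at 1.01 + 0.556 = 1.57 m from the right end.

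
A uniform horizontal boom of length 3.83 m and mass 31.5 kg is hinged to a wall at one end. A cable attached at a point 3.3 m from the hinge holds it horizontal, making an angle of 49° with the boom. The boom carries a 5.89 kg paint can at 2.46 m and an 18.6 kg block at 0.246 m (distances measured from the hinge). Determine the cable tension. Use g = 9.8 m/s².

T ≈ 312 N

Sum moments about the hinge (the unknown hinge reaction has zero arm there).
Beam weight: 31.5 × 9.8 = 308.7 N down at 1.915 m → arm 1.915 m, τ = 308.7 × 1.915 = 591.2 N·m clockwise.
Paint can: 5.89 × 9.8 = 57.72 N down at 2.46 m → arm 2.46 m, τ = 57.72 × 2.46 = 142 N·m clockwise.
Block: 18.6 × 9.8 = 182.3 N down at 0.246 m → arm 0.246 m, τ = 182.3 × 0.246 = 44.85 N·m clockwise.
Total clockwise load moment = 778.1 N·m.
The cable tension T acts at 3.3 m; only its component perpendicular to the boom, T sinθ, produces torque. sin 49° = 0.7547.
For rotational equilibrium, T × 3.3 × 0.7547 = 778.1, so T = 778.1 / 2.491 = 312 N.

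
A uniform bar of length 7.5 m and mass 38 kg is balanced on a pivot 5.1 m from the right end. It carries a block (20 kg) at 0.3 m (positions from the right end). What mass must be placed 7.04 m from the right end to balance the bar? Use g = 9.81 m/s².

Take moments about the pivot (at 5.1 m from the right end).
Beam weight: 38 × 9.81 = 372.8 N down at 3.75 m → arm 1.35 m, τ = 372.8 × 1.35 = 503.3 N·m clockwise.
Block: 20 × 9.81 = 196.2 N down at 0.3 m → arm 4.8 m, τ = 196.2 × 4.8 = 941.8 N·m clockwise.
Net moment of known loads = 1445 N·m clockwise.
An unknown mass m at 7.04 m has arm 1.94 m; its moment is m·g·1.94 counterclockwise.
Στ = 0 ⇒ m × 9.81 × 1.94 = 1445 ⇒ m = 1445 / (9.81 × 1.94) = 75.9 kg.

m ≈ 75.9 kg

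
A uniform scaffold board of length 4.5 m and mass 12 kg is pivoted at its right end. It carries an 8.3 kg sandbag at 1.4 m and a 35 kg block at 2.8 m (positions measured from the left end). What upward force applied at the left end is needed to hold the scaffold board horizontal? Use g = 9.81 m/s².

Choose the right end as the axis so the unknown pivot reaction has zero arm there.
Beam weight: 12 × 9.81 = 117.7 N down at 2.25 m → arm 2.25 m, τ = 117.7 × 2.25 = 264.8 N·m counterclockwise.
Sandbag: 8.3 × 9.81 = 81.42 N down at 1.4 m → arm 3.1 m, τ = 81.42 × 3.1 = 252.4 N·m counterclockwise.
Block: 35 × 9.81 = 343.4 N down at 2.8 m → arm 1.7 m, τ = 343.4 × 1.7 = 583.8 N·m counterclockwise.
Net moment of the loads = 1101 N·m counterclockwise.
The upward force F acts at the left end, arm 4.5 m, giving F × 4.5 clockwise.
Balancing moments: F × 4.5 = 1101, giving F = 1101 / 4.5 = 245 N.

F ≈ 245 N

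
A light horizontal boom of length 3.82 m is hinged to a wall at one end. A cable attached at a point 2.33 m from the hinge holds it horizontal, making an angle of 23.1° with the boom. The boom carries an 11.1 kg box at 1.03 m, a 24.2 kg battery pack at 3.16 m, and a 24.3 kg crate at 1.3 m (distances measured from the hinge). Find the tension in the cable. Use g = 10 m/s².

T ≈ 1310 N

Choose the hinge as the axis so the unknown hinge reaction has zero arm there.
Box: 11.1 × 10 = 111 N down at 1.03 m → arm 1.03 m, τ = 111 × 1.03 = 114.3 N·m clockwise.
Battery pack: 24.2 × 10 = 242 N down at 3.16 m → arm 3.16 m, τ = 242 × 3.16 = 764.7 N·m clockwise.
Crate: 24.3 × 10 = 243 N down at 1.3 m → arm 1.3 m, τ = 243 × 1.3 = 315.9 N·m clockwise.
Total clockwise load moment = 1195 N·m.
The cable tension T acts at 2.33 m; only its component perpendicular to the boom, T sinθ, produces torque. sin 23.1° = 0.3923.
Στ = 0 ⇒ T × 2.33 × 0.3923 = 1195 ⇒ T = 1195 / 0.9141 = 1310 N.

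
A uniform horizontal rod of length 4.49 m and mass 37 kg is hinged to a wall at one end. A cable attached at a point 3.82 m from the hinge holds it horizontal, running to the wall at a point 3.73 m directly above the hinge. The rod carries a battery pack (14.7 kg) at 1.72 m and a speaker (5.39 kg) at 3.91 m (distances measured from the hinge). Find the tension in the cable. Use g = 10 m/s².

T ≈ 485 N

Taking torques about the hinge:
Beam weight: 37 × 10 = 370 N down at 2.245 m → arm 2.245 m, τ = 370 × 2.245 = 830.7 N·m clockwise.
Battery pack: 14.7 × 10 = 147 N down at 1.72 m → arm 1.72 m, τ = 147 × 1.72 = 252.8 N·m clockwise.
Speaker: 5.39 × 10 = 53.9 N down at 3.91 m → arm 3.91 m, τ = 53.9 × 3.91 = 210.7 N·m clockwise.
Total clockwise load moment = 1294 N·m.
The cable tension T acts at 3.82 m; only its component perpendicular to the rod, T sinθ, produces torque. sinθ = h/√(h²+d²) = 3.73/√(3.73²+3.82²) = 0.6986.
For rotational equilibrium, T × 3.82 × 0.6986 = 1294, so T = 1294 / 2.669 = 485 N.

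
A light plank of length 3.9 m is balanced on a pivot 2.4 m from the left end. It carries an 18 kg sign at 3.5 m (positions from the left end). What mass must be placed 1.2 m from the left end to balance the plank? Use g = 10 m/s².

m ≈ 16.5 kg

Take moments about the pivot (at 2.4 m from the left end).
Sign: 18 × 10 = 180 N down at 3.5 m → arm 1.1 m, τ = 180 × 1.1 = 198 N·m clockwise.
Net moment of known loads = 198 N·m clockwise.
An unknown mass m at 1.2 m has arm 1.2 m; its moment is m·g·1.2 counterclockwise.
Setting net torque to zero: m × 10 × 1.2 = 198 → m = 198 / (10 × 1.2) = 16.5 kg.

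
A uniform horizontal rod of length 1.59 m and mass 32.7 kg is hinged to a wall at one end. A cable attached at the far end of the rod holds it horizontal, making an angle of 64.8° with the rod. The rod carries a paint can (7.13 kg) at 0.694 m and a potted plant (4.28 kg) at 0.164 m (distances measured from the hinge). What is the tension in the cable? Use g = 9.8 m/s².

About the hinge:
Beam weight: 32.7 × 9.8 = 320.5 N down at 0.795 m → arm 0.795 m, τ = 320.5 × 0.795 = 254.8 N·m clockwise.
Paint can: 7.13 × 9.8 = 69.87 N down at 0.694 m → arm 0.694 m, τ = 69.87 × 0.694 = 48.49 N·m clockwise.
Potted plant: 4.28 × 9.8 = 41.94 N down at 0.164 m → arm 0.164 m, τ = 41.94 × 0.164 = 6.878 N·m clockwise.
Total clockwise load moment = 310.2 N·m.
The cable tension T acts at 1.59 m; only its component perpendicular to the rod, T sinθ, produces torque. sin 64.8° = 0.9048.
Στ = 0 ⇒ T × 1.59 × 0.9048 = 310.2 ⇒ T = 310.2 / 1.439 = 216 N.

T ≈ 216 N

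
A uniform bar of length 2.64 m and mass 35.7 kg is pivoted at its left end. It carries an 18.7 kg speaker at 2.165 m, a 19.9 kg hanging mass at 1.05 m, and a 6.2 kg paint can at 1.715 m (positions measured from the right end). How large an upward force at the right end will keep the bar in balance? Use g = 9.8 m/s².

F ≈ 347 N

About the left end:
Beam weight: 35.7 × 9.8 = 349.9 N down at 1.32 m → arm 1.32 m, τ = 349.9 × 1.32 = 461.9 N·m clockwise.
Speaker: 18.7 × 9.8 = 183.3 N down at 2.165 m → arm 0.475 m, τ = 183.3 × 0.475 = 87.07 N·m clockwise.
Hanging mass: 19.9 × 9.8 = 195 N down at 1.05 m → arm 1.59 m, τ = 195 × 1.59 = 310.1 N·m clockwise.
Paint can: 6.2 × 9.8 = 60.76 N down at 1.715 m → arm 0.925 m, τ = 60.76 × 0.925 = 56.2 N·m clockwise.
Net moment of the loads = 915.3 N·m clockwise.
The upward force F acts at the right end, arm 2.64 m, giving F × 2.64 counterclockwise.
Balancing moments: F × 2.64 = 915.3, giving F = 915.3 / 2.64 = 347 N.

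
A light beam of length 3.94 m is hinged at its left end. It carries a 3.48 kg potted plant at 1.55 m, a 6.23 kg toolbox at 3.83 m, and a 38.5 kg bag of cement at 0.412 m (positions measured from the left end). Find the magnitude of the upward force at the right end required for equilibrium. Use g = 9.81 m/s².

F ≈ 112 N

Choose the left end as the axis so the unknown pivot reaction has zero arm there.
Potted plant: 3.48 × 9.81 = 34.14 N down at 1.55 m → arm 1.55 m, τ = 34.14 × 1.55 = 52.92 N·m clockwise.
Toolbox: 6.23 × 9.81 = 61.12 N down at 3.83 m → arm 3.83 m, τ = 61.12 × 3.83 = 234.1 N·m clockwise.
Bag of cement: 38.5 × 9.81 = 377.7 N down at 0.412 m → arm 0.412 m, τ = 377.7 × 0.412 = 155.6 N·m clockwise.
Net moment of the loads = 442.6 N·m clockwise.
The upward force F acts at the right end, arm 3.94 m, giving F × 3.94 counterclockwise.
Setting net torque to zero: F × 3.94 = 442.6 → F = 442.6 / 3.94 = 112 N.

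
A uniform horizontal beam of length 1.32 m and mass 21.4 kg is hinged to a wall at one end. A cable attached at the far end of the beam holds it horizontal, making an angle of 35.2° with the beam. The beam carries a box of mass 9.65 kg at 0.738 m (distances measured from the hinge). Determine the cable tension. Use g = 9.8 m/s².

T ≈ 274 N

Take moments about the hinge.
Beam weight: 21.4 × 9.8 = 209.7 N down at 0.66 m → arm 0.66 m, τ = 209.7 × 0.66 = 138.4 N·m clockwise.
Box: 9.65 × 9.8 = 94.57 N down at 0.738 m → arm 0.738 m, τ = 94.57 × 0.738 = 69.79 N·m clockwise.
Total clockwise load moment = 208.2 N·m.
The cable tension T acts at 1.32 m; only its component perpendicular to the beam, T sinθ, produces torque. sin 35.2° = 0.5764.
Στ = 0 ⇒ T × 1.32 × 0.5764 = 208.2 ⇒ T = 208.2 / 0.7608 = 274 N.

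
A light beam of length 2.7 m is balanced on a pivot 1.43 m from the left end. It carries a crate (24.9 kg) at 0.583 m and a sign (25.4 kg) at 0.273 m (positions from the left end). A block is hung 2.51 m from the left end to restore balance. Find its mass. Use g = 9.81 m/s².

m ≈ 46.7 kg

About the pivot (at 1.43 m from the left end):
Crate: 24.9 × 9.81 = 244.3 N down at 0.583 m → arm 0.847 m, τ = 244.3 × 0.847 = 206.9 N·m counterclockwise.
Sign: 25.4 × 9.81 = 249.2 N down at 0.273 m → arm 1.157 m, τ = 249.2 × 1.157 = 288.3 N·m counterclockwise.
Net moment of known loads = 495.2 N·m counterclockwise.
An unknown mass m at 2.51 m has arm 1.08 m; its moment is m·g·1.08 clockwise.
Στ = 0 ⇒ m × 9.81 × 1.08 = 495.2 ⇒ m = 495.2 / (9.81 × 1.08) = 46.7 kg.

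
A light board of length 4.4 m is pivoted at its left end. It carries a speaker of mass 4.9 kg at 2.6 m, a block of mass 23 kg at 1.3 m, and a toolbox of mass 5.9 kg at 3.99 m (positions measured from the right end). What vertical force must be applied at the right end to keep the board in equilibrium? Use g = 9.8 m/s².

Taking torques about the left end:
Speaker: 4.9 × 9.8 = 48.02 N down at 2.6 m → arm 1.8 m, τ = 48.02 × 1.8 = 86.44 N·m clockwise.
Block: 23 × 9.8 = 225.4 N down at 1.3 m → arm 3.1 m, τ = 225.4 × 3.1 = 698.7 N·m clockwise.
Toolbox: 5.9 × 9.8 = 57.82 N down at 3.99 m → arm 0.41 m, τ = 57.82 × 0.41 = 23.71 N·m clockwise.
Net moment of the loads = 808.9 N·m clockwise.
The upward force F acts at the right end, arm 4.4 m, giving F × 4.4 counterclockwise.
Balancing moments: F × 4.4 = 808.9, giving F = 808.9 / 4.4 = 184 N.

F ≈ 184 N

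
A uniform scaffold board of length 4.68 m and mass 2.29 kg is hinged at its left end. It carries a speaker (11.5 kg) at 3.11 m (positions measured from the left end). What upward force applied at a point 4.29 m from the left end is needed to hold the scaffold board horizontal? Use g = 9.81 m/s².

Sum moments about the left end (the unknown pivot reaction has zero arm there).
Beam weight: 2.29 × 9.81 = 22.46 N down at 2.34 m → arm 2.34 m, τ = 22.46 × 2.34 = 52.56 N·m clockwise.
Speaker: 11.5 × 9.81 = 112.8 N down at 3.11 m → arm 3.11 m, τ = 112.8 × 3.11 = 350.8 N·m clockwise.
Net moment of the loads = 403.4 N·m clockwise.
The upward force F acts at a point 4.29 m from the left end, arm 4.29 m, giving F × 4.29 counterclockwise.
Στ = 0 ⇒ F × 4.29 = 403.4 ⇒ F = 403.4 / 4.29 = 94 N.

F ≈ 94 N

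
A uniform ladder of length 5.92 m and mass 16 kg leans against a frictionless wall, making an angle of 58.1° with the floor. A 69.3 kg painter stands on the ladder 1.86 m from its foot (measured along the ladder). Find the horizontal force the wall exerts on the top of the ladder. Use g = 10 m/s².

N_wall ≈ 185 N

Take moments about the foot of the ladder.
Ladder weight 16×10 = 160 N acts at 2.96 m along the ladder; its horizontal arm is 2.96·cos58.1° = 1.564 m → τ = 250.2 N·m clockwise.
Painter: 69.3×10 = 693 N at 1.86 m → arm 0.9829 m → τ = 681.1 N·m clockwise.
Wall normal N acts horizontally at the top; its moment arm is the height L sinθ = 5.92·sin58.1° = 5.026 m, counterclockwise.
Στ = 0 ⇒ N × 5.026 = 931.3 ⇒ N = 185 N.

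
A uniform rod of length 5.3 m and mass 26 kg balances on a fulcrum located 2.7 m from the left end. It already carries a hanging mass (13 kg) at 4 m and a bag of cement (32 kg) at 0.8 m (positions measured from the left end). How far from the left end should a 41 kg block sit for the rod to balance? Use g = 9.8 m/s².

Sum moments about the fulcrum (at 2.7 m from the left end) (the support reaction has zero arm there).
Beam weight: 26 × 9.8 = 254.8 N down at 2.65 m → arm 0.05 m, τ = 254.8 × 0.05 = 12.74 N·m counterclockwise.
Hanging mass: 13 × 9.8 = 127.4 N down at 4 m → arm 1.3 m, τ = 127.4 × 1.3 = 165.6 N·m clockwise.
Bag of cement: 32 × 9.8 = 313.6 N down at 0.8 m → arm 1.9 m, τ = 313.6 × 1.9 = 595.8 N·m counterclockwise.
Net moment of existing loads = 442.9 N·m counterclockwise.
The block weighs 41 × 9.8 = 401.8 N and must supply an equal clockwise moment, so its lever arm about the fulcrum is 442.9 / 401.8 = 1.1 m.
That puts it at 2.7 + 1.1 = 3.8 m from the left end.

x ≈ 3.8 m from the left end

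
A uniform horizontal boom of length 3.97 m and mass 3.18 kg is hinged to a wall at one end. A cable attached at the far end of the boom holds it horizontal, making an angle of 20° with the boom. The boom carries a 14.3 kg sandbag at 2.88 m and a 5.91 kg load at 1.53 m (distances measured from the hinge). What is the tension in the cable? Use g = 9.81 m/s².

About the hinge:
Beam weight: 3.18 × 9.81 = 31.2 N down at 1.985 m → arm 1.985 m, τ = 31.2 × 1.985 = 61.93 N·m clockwise.
Sandbag: 14.3 × 9.81 = 140.3 N down at 2.88 m → arm 2.88 m, τ = 140.3 × 2.88 = 404.1 N·m clockwise.
Load: 5.91 × 9.81 = 57.98 N down at 1.53 m → arm 1.53 m, τ = 57.98 × 1.53 = 88.71 N·m clockwise.
Total clockwise load moment = 554.7 N·m.
The cable tension T acts at 3.97 m; only its component perpendicular to the boom, T sinθ, produces torque. sin 20° = 0.342.
For rotational equilibrium, T × 3.97 × 0.342 = 554.7, so T = 554.7 / 1.358 = 408 N.

T ≈ 408 N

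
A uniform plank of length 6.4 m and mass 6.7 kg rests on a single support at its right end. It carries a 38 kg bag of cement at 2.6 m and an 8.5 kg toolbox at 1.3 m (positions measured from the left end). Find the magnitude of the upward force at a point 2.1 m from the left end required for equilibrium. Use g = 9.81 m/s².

Take moments about the right end.
Beam weight: 6.7 × 9.81 = 65.73 N down at 3.2 m → arm 3.2 m, τ = 65.73 × 3.2 = 210.3 N·m counterclockwise.
Bag of cement: 38 × 9.81 = 372.8 N down at 2.6 m → arm 3.8 m, τ = 372.8 × 3.8 = 1417 N·m counterclockwise.
Toolbox: 8.5 × 9.81 = 83.39 N down at 1.3 m → arm 5.1 m, τ = 83.39 × 5.1 = 425.3 N·m counterclockwise.
Net moment of the loads = 2053 N·m counterclockwise.
The upward force F acts at a point 2.1 m from the left end, arm 4.3 m, giving F × 4.3 clockwise.
Setting net torque to zero: F × 4.3 = 2053 → F = 2053 / 4.3 = 477 N.

F ≈ 477 N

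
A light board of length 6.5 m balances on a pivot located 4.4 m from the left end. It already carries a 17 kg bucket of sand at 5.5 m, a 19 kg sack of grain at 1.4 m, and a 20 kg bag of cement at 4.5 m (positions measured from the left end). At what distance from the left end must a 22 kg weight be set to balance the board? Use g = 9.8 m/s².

Taking torques about the pivot (at 4.4 m from the left end):
Bucket of sand: 17 × 9.8 = 166.6 N down at 5.5 m → arm 1.1 m, τ = 166.6 × 1.1 = 183.3 N·m clockwise.
Sack of grain: 19 × 9.8 = 186.2 N down at 1.4 m → arm 3 m, τ = 186.2 × 3 = 558.6 N·m counterclockwise.
Bag of cement: 20 × 9.8 = 196 N down at 4.5 m → arm 0.1 m, τ = 196 × 0.1 = 19.6 N·m clockwise.
Net moment of existing loads = 355.7 N·m counterclockwise.
The weight weighs 22 × 9.8 = 215.6 N and must supply an equal clockwise moment, so its lever arm about the pivot is 355.7 / 215.6 = 1.65 m.
That puts it at 4.4 + 1.65 = 6.05 m from the left end.

x ≈ 6.05 m from the left end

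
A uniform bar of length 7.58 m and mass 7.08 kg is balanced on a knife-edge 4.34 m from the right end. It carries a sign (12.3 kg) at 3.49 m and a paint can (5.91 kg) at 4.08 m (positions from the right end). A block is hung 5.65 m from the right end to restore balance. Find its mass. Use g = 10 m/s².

Sum moments about the knife-edge (at 4.34 m from the right end) (the support reaction has zero arm there).
Beam weight: 7.08 × 10 = 70.8 N down at 3.79 m → arm 0.55 m, τ = 70.8 × 0.55 = 38.94 N·m clockwise.
Sign: 12.3 × 10 = 123 N down at 3.49 m → arm 0.85 m, τ = 123 × 0.85 = 104.5 N·m clockwise.
Paint can: 5.91 × 10 = 59.1 N down at 4.08 m → arm 0.26 m, τ = 59.1 × 0.26 = 15.37 N·m clockwise.
Net moment of known loads = 158.8 N·m clockwise.
An unknown mass m at 5.65 m has arm 1.31 m; its moment is m·g·1.31 counterclockwise.
Στ = 0 ⇒ m × 10 × 1.31 = 158.8 ⇒ m = 158.8 / (10 × 1.31) = 12.1 kg.

m ≈ 12.1 kg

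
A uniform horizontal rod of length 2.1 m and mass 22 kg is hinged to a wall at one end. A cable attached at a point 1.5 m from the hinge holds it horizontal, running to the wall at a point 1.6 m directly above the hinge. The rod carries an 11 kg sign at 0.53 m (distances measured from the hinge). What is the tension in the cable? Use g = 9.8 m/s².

Choose the hinge as the axis so the unknown hinge reaction has zero arm there.
Beam weight: 22 × 9.8 = 215.6 N down at 1.05 m → arm 1.05 m, τ = 215.6 × 1.05 = 226.4 N·m clockwise.
Sign: 11 × 9.8 = 107.8 N down at 0.53 m → arm 0.53 m, τ = 107.8 × 0.53 = 57.13 N·m clockwise.
Total clockwise load moment = 283.5 N·m.
The cable tension T acts at 1.5 m; only its component perpendicular to the rod, T sinθ, produces torque. sinθ = h/√(h²+d²) = 1.6/√(1.6²+1.5²) = 0.7295.
Setting net torque to zero: T × 1.5 × 0.7295 = 283.5 → T = 283.5 / 1.094 = 259 N.

T ≈ 259 N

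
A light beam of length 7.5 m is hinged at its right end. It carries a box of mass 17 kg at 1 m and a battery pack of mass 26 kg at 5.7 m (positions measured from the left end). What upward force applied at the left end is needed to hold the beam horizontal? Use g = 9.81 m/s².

Choose the right end as the axis so the unknown pivot reaction has zero arm there.
Box: 17 × 9.81 = 166.8 N down at 1 m → arm 6.5 m, τ = 166.8 × 6.5 = 1084 N·m counterclockwise.
Battery pack: 26 × 9.81 = 255.1 N down at 5.7 m → arm 1.8 m, τ = 255.1 × 1.8 = 459.2 N·m counterclockwise.
Net moment of the loads = 1543 N·m counterclockwise.
The upward force F acts at the left end, arm 7.5 m, giving F × 7.5 clockwise.
Setting net torque to zero: F × 7.5 = 1543 → F = 1543 / 7.5 = 206 N.

F ≈ 206 N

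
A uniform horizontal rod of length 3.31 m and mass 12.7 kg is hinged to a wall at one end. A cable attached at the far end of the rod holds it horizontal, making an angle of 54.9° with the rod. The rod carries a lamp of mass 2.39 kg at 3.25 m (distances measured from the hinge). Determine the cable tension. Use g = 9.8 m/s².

Sum moments about the hinge (the unknown hinge reaction has zero arm there).
Beam weight: 12.7 × 9.8 = 124.5 N down at 1.655 m → arm 1.655 m, τ = 124.5 × 1.655 = 206 N·m clockwise.
Lamp: 2.39 × 9.8 = 23.42 N down at 3.25 m → arm 3.25 m, τ = 23.42 × 3.25 = 76.12 N·m clockwise.
Total clockwise load moment = 282.1 N·m.
The cable tension T acts at 3.31 m; only its component perpendicular to the rod, T sinθ, produces torque. sin 54.9° = 0.8181.
Setting net torque to zero: T × 3.31 × 0.8181 = 282.1 → T = 282.1 / 2.708 = 104 N.

T ≈ 104 N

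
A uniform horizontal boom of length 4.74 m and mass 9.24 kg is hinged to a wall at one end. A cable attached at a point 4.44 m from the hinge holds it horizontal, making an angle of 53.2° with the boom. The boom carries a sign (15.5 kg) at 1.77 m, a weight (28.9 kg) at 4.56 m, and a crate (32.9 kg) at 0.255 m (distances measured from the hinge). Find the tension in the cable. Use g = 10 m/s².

Sum moments about the hinge (the unknown hinge reaction has zero arm there).
Beam weight: 9.24 × 10 = 92.4 N down at 2.37 m → arm 2.37 m, τ = 92.4 × 2.37 = 219 N·m clockwise.
Sign: 15.5 × 10 = 155 N down at 1.77 m → arm 1.77 m, τ = 155 × 1.77 = 274.4 N·m clockwise.
Weight: 28.9 × 10 = 289 N down at 4.56 m → arm 4.56 m, τ = 289 × 4.56 = 1318 N·m clockwise.
Crate: 32.9 × 10 = 329 N down at 0.255 m → arm 0.255 m, τ = 329 × 0.255 = 83.89 N·m clockwise.
Total clockwise load moment = 1895 N·m.
The cable tension T acts at 4.44 m; only its component perpendicular to the boom, T sinθ, produces torque. sin 53.2° = 0.8007.
For rotational equilibrium, T × 4.44 × 0.8007 = 1895, so T = 1895 / 3.555 = 533 N.

T ≈ 533 N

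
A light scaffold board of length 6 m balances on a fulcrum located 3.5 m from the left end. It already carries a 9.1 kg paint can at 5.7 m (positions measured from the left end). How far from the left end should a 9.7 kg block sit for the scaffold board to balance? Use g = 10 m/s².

About the fulcrum (at 3.5 m from the left end):
Paint can: 9.1 × 10 = 91 N down at 5.7 m → arm 2.2 m, τ = 91 × 2.2 = 200.2 N·m clockwise.
Net moment of existing loads = 200.2 N·m clockwise.
The block weighs 9.7 × 10 = 97 N and must supply an equal counterclockwise moment, so its lever arm about the fulcrum is 200.2 / 97 = 2.06 m.
That puts it at 3.5 − 2.06 = 1.44 m from the left end.

x ≈ 1.44 m from the left end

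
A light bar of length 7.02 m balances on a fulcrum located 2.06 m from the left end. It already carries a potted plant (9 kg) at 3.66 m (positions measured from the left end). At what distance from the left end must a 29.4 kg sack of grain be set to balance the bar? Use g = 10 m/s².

Sum moments about the fulcrum (at 2.06 m from the left end) (the support reaction has zero arm there).
Potted plant: 9 × 10 = 90 N down at 3.66 m → arm 1.6 m, τ = 90 × 1.6 = 144 N·m clockwise.
Net moment of existing loads = 144 N·m clockwise.
The sack of grain weighs 29.4 × 10 = 294 N and must supply an equal counterclockwise moment, so its lever arm about the fulcrum is 144 / 294 = 0.49 m.
That puts it at 2.06 − 0.49 = 1.57 m from the left end.

x ≈ 1.57 m from the left end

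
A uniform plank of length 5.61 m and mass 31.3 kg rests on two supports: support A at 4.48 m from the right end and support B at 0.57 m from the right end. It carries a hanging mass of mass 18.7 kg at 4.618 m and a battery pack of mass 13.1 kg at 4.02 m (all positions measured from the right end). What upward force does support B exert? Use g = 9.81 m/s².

Choose support A as the axis so its reaction then has zero moment arm.
Beam weight: 31.3 × 9.81 = 307.1 N down at 2.805 m → arm 1.675 m, τ = 307.1 × 1.675 = 514.4 N·m clockwise.
Hanging mass: 18.7 × 9.81 = 183.4 N down at 4.618 m → arm 0.138 m, τ = 183.4 × 0.138 = 25.31 N·m counterclockwise.
Battery pack: 13.1 × 9.81 = 128.5 N down at 4.02 m → arm 0.46 m, τ = 128.5 × 0.46 = 59.11 N·m clockwise.
Net load moment about support A = 548.2 N·m clockwise.
Reaction R at support B is upward at 0.57 m, arm 3.91 m → moment R × 3.91 counterclockwise.
Στ = 0 ⇒ R × 3.91 = 548.2 ⇒ R = 140 N.

R_B ≈ 140 N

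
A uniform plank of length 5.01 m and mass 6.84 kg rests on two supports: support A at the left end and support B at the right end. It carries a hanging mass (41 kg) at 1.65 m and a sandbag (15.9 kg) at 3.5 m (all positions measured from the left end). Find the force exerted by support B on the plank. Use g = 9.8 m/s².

Sum moments about support A (its reaction then has zero moment arm).
Beam weight: 6.84 × 9.8 = 67.03 N down at 2.505 m → arm 2.505 m, τ = 67.03 × 2.505 = 167.9 N·m clockwise.
Hanging mass: 41 × 9.8 = 401.8 N down at 1.65 m → arm 1.65 m, τ = 401.8 × 1.65 = 663 N·m clockwise.
Sandbag: 15.9 × 9.8 = 155.8 N down at 3.5 m → arm 3.5 m, τ = 155.8 × 3.5 = 545.3 N·m clockwise.
Net load moment about support A = 1376 N·m clockwise.
Reaction R at support B is upward at 5.01 m, arm 5.01 m → moment R × 5.01 counterclockwise.
Balancing moments: R × 5.01 = 1376, giving R = 275 N.

R_B ≈ 275 N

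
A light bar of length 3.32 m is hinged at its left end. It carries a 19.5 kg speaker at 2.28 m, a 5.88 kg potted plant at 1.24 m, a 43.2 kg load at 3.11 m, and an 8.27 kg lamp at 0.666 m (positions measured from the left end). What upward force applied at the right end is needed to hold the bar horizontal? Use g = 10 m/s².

F ≈ 577 N

Choose the left end as the axis so the unknown pivot reaction has zero arm there.
Speaker: 19.5 × 10 = 195 N down at 2.28 m → arm 2.28 m, τ = 195 × 2.28 = 444.6 N·m clockwise.
Potted plant: 5.88 × 10 = 58.8 N down at 1.24 m → arm 1.24 m, τ = 58.8 × 1.24 = 72.91 N·m clockwise.
Load: 43.2 × 10 = 432 N down at 3.11 m → arm 3.11 m, τ = 432 × 3.11 = 1344 N·m clockwise.
Lamp: 8.27 × 10 = 82.7 N down at 0.666 m → arm 0.666 m, τ = 82.7 × 0.666 = 55.08 N·m clockwise.
Net moment of the loads = 1917 N·m clockwise.
The upward force F acts at the right end, arm 3.32 m, giving F × 3.32 counterclockwise.
Setting net torque to zero: F × 3.32 = 1917 → F = 1917 / 3.32 = 577 N.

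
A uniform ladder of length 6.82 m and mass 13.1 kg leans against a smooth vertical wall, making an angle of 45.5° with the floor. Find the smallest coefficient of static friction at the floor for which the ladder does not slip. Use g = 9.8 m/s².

μ_min ≈ 0.491

Choose the foot of the ladder as the axis so the floor normal and friction both act there and drop out.
Ladder weight 13.1×9.8 = 128.4 N acts at 3.41 m along the ladder; its horizontal arm is 3.41·cos45.5° = 2.39 m → τ = 306.9 N·m clockwise.
Wall normal N acts horizontally at the top; its moment arm is the height L sinθ = 6.82·sin45.5° = 4.864 m, counterclockwise.
Setting net torque to zero: N × 4.864 = 306.9 → N = 63.1 N.
ΣFx = 0 ⇒ f = N_wall = 63.1 N. ΣFy = 0 ⇒ N_floor = 128.4 N.
μ_min = f / N_floor = 63.1 / 128.4 = 0.491.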